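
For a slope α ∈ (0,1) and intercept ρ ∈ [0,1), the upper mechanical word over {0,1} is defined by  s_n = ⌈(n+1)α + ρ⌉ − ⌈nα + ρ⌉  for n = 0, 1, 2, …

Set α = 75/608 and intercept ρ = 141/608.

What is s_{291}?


0

(n+1)α + ρ = (292·75 + 141) / 608 = 22041/608
nα + ρ     = (291·75 + 141) / 608 = 21966/608
⌈22041/608⌉ = 37,  ⌈21966/608⌉ = 37
s_{291} = 37 − 37 = 0


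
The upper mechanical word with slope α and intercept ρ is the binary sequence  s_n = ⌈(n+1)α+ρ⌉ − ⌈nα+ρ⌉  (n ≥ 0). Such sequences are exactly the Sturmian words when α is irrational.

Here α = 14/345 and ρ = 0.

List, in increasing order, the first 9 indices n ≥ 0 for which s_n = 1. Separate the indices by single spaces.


0 24 49 73 98 123 147 172 197

n=0: ⌈14/345⌉−⌈0/345⌉ = 1−0 = 1  ← one
n=1: ⌈28/345⌉−⌈14/345⌉ = 1−1 = 0
n=2: ⌈42/345⌉−⌈28/345⌉ = 1−1 = 0
  …
n=24: ⌈350/345⌉−⌈336/345⌉ = 2−1 = 1  ← one
n=25: ⌈364/345⌉−⌈350/345⌉ = 2−2 = 0
n=26: ⌈378/345⌉−⌈364/345⌉ = 2−2 = 0
  …
n=49: ⌈700/345⌉−⌈686/345⌉ = 3−2 = 1  ← one
n=50: ⌈714/345⌉−⌈700/345⌉ = 3−3 = 0
n=51: ⌈728/345⌉−⌈714/345⌉ = 3−3 = 0
  …
n=73: ⌈1036/345⌉−⌈1022/345⌉ = 4−3 = 1  ← one
n=74: ⌈1050/345⌉−⌈1036/345⌉ = 4−4 = 0
n=75: ⌈1064/345⌉−⌈1050/345⌉ = 4−4 = 0
  …
n=98: ⌈1386/345⌉−⌈1372/345⌉ = 5−4 = 1  ← one
n=99: ⌈1400/345⌉−⌈1386/345⌉ = 5−5 = 0
n=100: ⌈1414/345⌉−⌈1400/345⌉ = 5−5 = 0
  …
n=123: ⌈1736/345⌉−⌈1722/345⌉ = 6−5 = 1  ← one
n=124: ⌈1750/345⌉−⌈1736/345⌉ = 6−6 = 0
n=125: ⌈1764/345⌉−⌈1750/345⌉ = 6−6 = 0
  …
n=147: ⌈2072/345⌉−⌈2058/345⌉ = 7−6 = 1  ← one
n=148: ⌈2086/345⌉−⌈2072/345⌉ = 7−7 = 0
n=149: ⌈2100/345⌉−⌈2086/345⌉ = 7−7 = 0
  …
n=172: ⌈2422/345⌉−⌈2408/345⌉ = 8−7 = 1  ← one
n=173: ⌈2436/345⌉−⌈2422/345⌉ = 8−8 = 0
n=174: ⌈2450/345⌉−⌈2436/345⌉ = 8−8 = 0
  …
n=197: ⌈2772/345⌉−⌈2758/345⌉ = 9−8 = 1  ← one
positions of the first 9 ones: 0 24 49 73 98 123 147 172 197


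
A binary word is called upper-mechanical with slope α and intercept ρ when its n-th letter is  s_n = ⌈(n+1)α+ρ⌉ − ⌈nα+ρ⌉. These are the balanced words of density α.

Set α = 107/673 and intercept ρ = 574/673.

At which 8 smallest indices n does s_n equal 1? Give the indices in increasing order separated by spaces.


0 7 13 19 26 32 38 44

n=0: ⌈681/673⌉−⌈574/673⌉ = 2−1 = 1  ← one
n=1: ⌈788/673⌉−⌈681/673⌉ = 2−2 = 0
n=2: ⌈895/673⌉−⌈788/673⌉ = 2−2 = 0
n=3: ⌈1002/673⌉−⌈895/673⌉ = 2−2 = 0
n=4: ⌈1109/673⌉−⌈1002/673⌉ = 2−2 = 0
n=5: ⌈1216/673⌉−⌈1109/673⌉ = 2−2 = 0
n=6: ⌈1323/673⌉−⌈1216/673⌉ = 2−2 = 0
n=7: ⌈1430/673⌉−⌈1323/673⌉ = 3−2 = 1  ← one
n=8: ⌈1537/673⌉−⌈1430/673⌉ = 3−3 = 0
n=9: ⌈1644/673⌉−⌈1537/673⌉ = 3−3 = 0
n=10: ⌈1751/673⌉−⌈1644/673⌉ = 3−3 = 0
n=11: ⌈1858/673⌉−⌈1751/673⌉ = 3−3 = 0
n=12: ⌈1965/673⌉−⌈1858/673⌉ = 3−3 = 0
n=13: ⌈2072/673⌉−⌈1965/673⌉ = 4−3 = 1  ← one
n=14: ⌈2179/673⌉−⌈2072/673⌉ = 4−4 = 0
n=15: ⌈2286/673⌉−⌈2179/673⌉ = 4−4 = 0
n=16: ⌈2393/673⌉−⌈2286/673⌉ = 4−4 = 0
n=17: ⌈2500/673⌉−⌈2393/673⌉ = 4−4 = 0
n=18: ⌈2607/673⌉−⌈2500/673⌉ = 4−4 = 0
n=19: ⌈2714/673⌉−⌈2607/673⌉ = 5−4 = 1  ← one
n=20: ⌈2821/673⌉−⌈2714/673⌉ = 5−5 = 0
n=21: ⌈2928/673⌉−⌈2821/673⌉ = 5−5 = 0
n=22: ⌈3035/673⌉−⌈2928/673⌉ = 5−5 = 0
n=23: ⌈3142/673⌉−⌈3035/673⌉ = 5−5 = 0
n=24: ⌈3249/673⌉−⌈3142/673⌉ = 5−5 = 0
n=25: ⌈3356/673⌉−⌈3249/673⌉ = 5−5 = 0
n=26: ⌈3463/673⌉−⌈3356/673⌉ = 6−5 = 1  ← one
n=27: ⌈3570/673⌉−⌈3463/673⌉ = 6−6 = 0
n=28: ⌈3677/673⌉−⌈3570/673⌉ = 6−6 = 0
n=29: ⌈3784/673⌉−⌈3677/673⌉ = 6−6 = 0
n=30: ⌈3891/673⌉−⌈3784/673⌉ = 6−6 = 0
n=31: ⌈3998/673⌉−⌈3891/673⌉ = 6−6 = 0
n=32: ⌈4105/673⌉−⌈3998/673⌉ = 7−6 = 1  ← one
n=33: ⌈4212/673⌉−⌈4105/673⌉ = 7−7 = 0
n=34: ⌈4319/673⌉−⌈4212/673⌉ = 7−7 = 0
n=35: ⌈4426/673⌉−⌈4319/673⌉ = 7−7 = 0
n=36: ⌈4533/673⌉−⌈4426/673⌉ = 7−7 = 0
n=37: ⌈4640/673⌉−⌈4533/673⌉ = 7−7 = 0
n=38: ⌈4747/673⌉−⌈4640/673⌉ = 8−7 = 1  ← one
n=39: ⌈4854/673⌉−⌈4747/673⌉ = 8−8 = 0
n=40: ⌈4961/673⌉−⌈4854/673⌉ = 8−8 = 0
n=41: ⌈5068/673⌉−⌈4961/673⌉ = 8−8 = 0
n=42: ⌈5175/673⌉−⌈5068/673⌉ = 8−8 = 0
n=43: ⌈5282/673⌉−⌈5175/673⌉ = 8−8 = 0
n=44: ⌈5389/673⌉−⌈5282/673⌉ = 9−8 = 1  ← one
positions of the first 8 ones: 0 7 13 19 26 32 38 44


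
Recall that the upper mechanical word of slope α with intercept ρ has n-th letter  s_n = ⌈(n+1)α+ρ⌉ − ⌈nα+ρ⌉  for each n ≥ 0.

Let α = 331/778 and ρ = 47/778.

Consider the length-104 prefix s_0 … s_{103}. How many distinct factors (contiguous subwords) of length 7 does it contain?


8

t_n = ⌈(n·331+47)/778⌉ for n = 0 … 104:
  n=0…9: ⌈47/778⌉=1 ⌈378/778⌉=1 ⌈709/778⌉=1 ⌈1040/778⌉=2 ⌈1371/778⌉=2 ⌈1702/778⌉=3 ⌈2033/778⌉=3 ⌈2364/778⌉=4 ⌈2695/778⌉=4 ⌈3026/778⌉=4
  n=10…19: ⌈3357/778⌉=5 ⌈3688/778⌉=5 ⌈4019/778⌉=6 ⌈4350/778⌉=6 ⌈4681/778⌉=7 ⌈5012/778⌉=7 ⌈5343/778⌉=7 ⌈5674/778⌉=8 ⌈6005/778⌉=8 ⌈6336/778⌉=9
  n=20…29: ⌈6667/778⌉=9 ⌈6998/778⌉=9 ⌈7329/778⌉=10 ⌈7660/778⌉=10 ⌈7991/778⌉=11 ⌈8322/778⌉=11 ⌈8653/778⌉=12 ⌈8984/778⌉=12 ⌈9315/778⌉=12 ⌈9646/778⌉=13
  n=30…39: ⌈9977/778⌉=13 ⌈10308/778⌉=14 ⌈10639/778⌉=14 ⌈10970/778⌉=15 ⌈11301/778⌉=15 ⌈11632/778⌉=15 ⌈11963/778⌉=16 ⌈12294/778⌉=16 ⌈12625/778⌉=17 ⌈12956/778⌉=17
  n=40…49: ⌈13287/778⌉=18 ⌈13618/778⌉=18 ⌈13949/778⌉=18 ⌈14280/778⌉=19 ⌈14611/778⌉=19 ⌈14942/778⌉=20 ⌈15273/778⌉=20 ⌈15604/778⌉=21 ⌈15935/778⌉=21 ⌈16266/778⌉=21
  n=50…59: ⌈16597/778⌉=22 ⌈16928/778⌉=22 ⌈17259/778⌉=23 ⌈17590/778⌉=23 ⌈17921/778⌉=24 ⌈18252/778⌉=24 ⌈18583/778⌉=24 ⌈18914/778⌉=25 ⌈19245/778⌉=25 ⌈19576/778⌉=26
  n=60…69: ⌈19907/778⌉=26 ⌈20238/778⌉=27 ⌈20569/778⌉=27 ⌈20900/778⌉=27 ⌈21231/778⌉=28 ⌈21562/778⌉=28 ⌈21893/778⌉=29 ⌈22224/778⌉=29 ⌈22555/778⌉=29 ⌈22886/778⌉=30
  n=70…79: ⌈23217/778⌉=30 ⌈23548/778⌉=31 ⌈23879/778⌉=31 ⌈24210/778⌉=32 ⌈24541/778⌉=32 ⌈24872/778⌉=32 ⌈25203/778⌉=33 ⌈25534/778⌉=33 ⌈25865/778⌉=34 ⌈26196/778⌉=34
  n=80…89: ⌈26527/778⌉=35 ⌈26858/778⌉=35 ⌈27189/778⌉=35 ⌈27520/778⌉=36 ⌈27851/778⌉=36 ⌈28182/778⌉=37 ⌈28513/778⌉=37 ⌈28844/778⌉=38 ⌈29175/778⌉=38 ⌈29506/778⌉=38
  n=90…99: ⌈29837/778⌉=39 ⌈30168/778⌉=39 ⌈30499/778⌉=40 ⌈30830/778⌉=40 ⌈31161/778⌉=41 ⌈31492/778⌉=41 ⌈31823/778⌉=41 ⌈32154/778⌉=42 ⌈32485/778⌉=42 ⌈32816/778⌉=43
  n=100…104: ⌈33147/778⌉=43 ⌈33478/778⌉=44 ⌈33809/778⌉=44 ⌈34140/778⌉=44 ⌈34471/778⌉=45
s_n = t_(n+1) − t_n for n = 0 … 103 gives
prefix = 00101010010101001010010101001010100101010010101001010100101010010100101010010101001010100101010010101001
slide a length-7 window over [0..6] … [97..103] (98 windows); first occurrence of each distinct factor:
  [  0..  6] 0010101
  [  1..  7] 0101010
  [  2..  8] 1010100
  [  3..  9] 0101001
  [  4.. 10] 1010010
  [  5.. 11] 0100101
  [  6.. 12] 1001010
  [ 14.. 20] 0010100
  (the other 90 windows repeat one of these)
distinct factors: {0010100, 0010101, 0100101, 0101001, 0101010, 1001010, 1010010, 1010100}
count = 8  (Sturmian bound for length 7 is 8)


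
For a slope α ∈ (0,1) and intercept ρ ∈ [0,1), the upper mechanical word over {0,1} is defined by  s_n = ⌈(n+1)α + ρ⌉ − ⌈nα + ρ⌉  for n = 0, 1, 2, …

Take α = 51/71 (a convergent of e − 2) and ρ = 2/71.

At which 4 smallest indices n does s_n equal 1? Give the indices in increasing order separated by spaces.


1 2 4 5

n=0: ⌈53/71⌉−⌈2/71⌉ = 1−1 = 0
n=1: ⌈104/71⌉−⌈53/71⌉ = 2−1 = 1  ← one
n=2: ⌈155/71⌉−⌈104/71⌉ = 3−2 = 1  ← one
n=3: ⌈206/71⌉−⌈155/71⌉ = 3−3 = 0
n=4: ⌈257/71⌉−⌈206/71⌉ = 4−3 = 1  ← one
n=5: ⌈308/71⌉−⌈257/71⌉ = 5−4 = 1  ← one
positions of the first 4 ones: 1 2 4 5


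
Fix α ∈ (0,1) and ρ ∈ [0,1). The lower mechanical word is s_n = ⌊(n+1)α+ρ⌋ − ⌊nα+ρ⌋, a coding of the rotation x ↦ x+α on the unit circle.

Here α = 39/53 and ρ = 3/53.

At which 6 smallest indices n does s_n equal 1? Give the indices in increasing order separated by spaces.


1 2 3 5 6 8

n=0: ⌊42/53⌋−⌊3/53⌋ = 0−0 = 0
n=1: ⌊81/53⌋−⌊42/53⌋ = 1−0 = 1  ← one
n=2: ⌊120/53⌋−⌊81/53⌋ = 2−1 = 1  ← one
n=3: ⌊159/53⌋−⌊120/53⌋ = 3−2 = 1  ← one
n=4: ⌊198/53⌋−⌊159/53⌋ = 3−3 = 0
n=5: ⌊237/53⌋−⌊198/53⌋ = 4−3 = 1  ← one
n=6: ⌊276/53⌋−⌊237/53⌋ = 5−4 = 1  ← one
n=7: ⌊315/53⌋−⌊276/53⌋ = 5−5 = 0
n=8: ⌊354/53⌋−⌊315/53⌋ = 6−5 = 1  ← one
positions of the first 6 ones: 1 2 3 5 6 8


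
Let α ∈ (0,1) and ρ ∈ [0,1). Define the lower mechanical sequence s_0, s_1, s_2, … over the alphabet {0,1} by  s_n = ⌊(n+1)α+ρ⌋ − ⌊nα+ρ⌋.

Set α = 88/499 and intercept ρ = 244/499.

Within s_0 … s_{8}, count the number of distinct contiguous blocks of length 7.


3

t_n = ⌊(n·88+244)/499⌋ for n = 0 … 9:
  n=0…9: ⌊244/499⌋=0 ⌊332/499⌋=0 ⌊420/499⌋=0 ⌊508/499⌋=1 ⌊596/499⌋=1 ⌊684/499⌋=1 ⌊772/499⌋=1 ⌊860/499⌋=1 ⌊948/499⌋=1 ⌊1036/499⌋=2
s_n = t_(n+1) − t_n for n = 0 … 8 gives
prefix = 001000001
slide a length-7 window over [0..6] … [2..8] (3 windows); first occurrence of each distinct factor:
  [  0..  6] 0010000
  [  1..  7] 0100000
  [  2..  8] 1000001
distinct factors: {0010000, 0100000, 1000001}
count = 3  (Sturmian bound for length 7 is 8)


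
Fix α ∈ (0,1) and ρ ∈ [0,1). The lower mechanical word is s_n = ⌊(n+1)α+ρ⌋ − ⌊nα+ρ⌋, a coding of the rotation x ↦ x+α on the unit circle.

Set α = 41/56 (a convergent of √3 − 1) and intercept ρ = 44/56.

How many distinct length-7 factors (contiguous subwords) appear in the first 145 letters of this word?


t_n = ⌊(n·41+44)/56⌋ for n = 0 … 145:
  n=0…9: ⌊44/56⌋=0 ⌊85/56⌋=1 ⌊126/56⌋=2 ⌊167/56⌋=2 ⌊208/56⌋=3 ⌊249/56⌋=4 ⌊290/56⌋=5 ⌊331/56⌋=5 ⌊372/56⌋=6 ⌊413/56⌋=7
  n=10…19: ⌊454/56⌋=8 ⌊495/56⌋=8 ⌊536/56⌋=9 ⌊577/56⌋=10 ⌊618/56⌋=11 ⌊659/56⌋=11 ⌊700/56⌋=12 ⌊741/56⌋=13 ⌊782/56⌋=13 ⌊823/56⌋=14
  n=20…29: ⌊864/56⌋=15 ⌊905/56⌋=16 ⌊946/56⌋=16 ⌊987/56⌋=17 ⌊1028/56⌋=18 ⌊1069/56⌋=19 ⌊1110/56⌋=19 ⌊1151/56⌋=20 ⌊1192/56⌋=21 ⌊1233/56⌋=22
  n=30…39: ⌊1274/56⌋=22 ⌊1315/56⌋=23 ⌊1356/56⌋=24 ⌊1397/56⌋=24 ⌊1438/56⌋=25 ⌊1479/56⌋=26 ⌊1520/56⌋=27 ⌊1561/56⌋=27 ⌊1602/56⌋=28 ⌊1643/56⌋=29
  n=40…49: ⌊1684/56⌋=30 ⌊1725/56⌋=30 ⌊1766/56⌋=31 ⌊1807/56⌋=32 ⌊1848/56⌋=33 ⌊1889/56⌋=33 ⌊1930/56⌋=34 ⌊1971/56⌋=35 ⌊2012/56⌋=35 ⌊2053/56⌋=36
  n=50…59: ⌊2094/56⌋=37 ⌊2135/56⌋=38 ⌊2176/56⌋=38 ⌊2217/56⌋=39 ⌊2258/56⌋=40 ⌊2299/56⌋=41 ⌊2340/56⌋=41 ⌊2381/56⌋=42 ⌊2422/56⌋=43 ⌊2463/56⌋=43
  n=60…69: ⌊2504/56⌋=44 ⌊2545/56⌋=45 ⌊2586/56⌋=46 ⌊2627/56⌋=46 ⌊2668/56⌋=47 ⌊2709/56⌋=48 ⌊2750/56⌋=49 ⌊2791/56⌋=49 ⌊2832/56⌋=50 ⌊2873/56⌋=51
  n=70…79: ⌊2914/56⌋=52 ⌊2955/56⌋=52 ⌊2996/56⌋=53 ⌊3037/56⌋=54 ⌊3078/56⌋=54 ⌊3119/56⌋=55 ⌊3160/56⌋=56 ⌊3201/56⌋=57 ⌊3242/56⌋=57 ⌊3283/56⌋=58
  n=80…89: ⌊3324/56⌋=59 ⌊3365/56⌋=60 ⌊3406/56⌋=60 ⌊3447/56⌋=61 ⌊3488/56⌋=62 ⌊3529/56⌋=63 ⌊3570/56⌋=63 ⌊3611/56⌋=64 ⌊3652/56⌋=65 ⌊3693/56⌋=65
  n=90…99: ⌊3734/56⌋=66 ⌊3775/56⌋=67 ⌊3816/56⌋=68 ⌊3857/56⌋=68 ⌊3898/56⌋=69 ⌊3939/56⌋=70 ⌊3980/56⌋=71 ⌊4021/56⌋=71 ⌊4062/56⌋=72 ⌊4103/56⌋=73
  n=100…109: ⌊4144/56⌋=74 ⌊4185/56⌋=74 ⌊4226/56⌋=75 ⌊4267/56⌋=76 ⌊4308/56⌋=76 ⌊4349/56⌋=77 ⌊4390/56⌋=78 ⌊4431/56⌋=79 ⌊4472/56⌋=79 ⌊4513/56⌋=80
  n=110…119: ⌊4554/56⌋=81 ⌊4595/56⌋=82 ⌊4636/56⌋=82 ⌊4677/56⌋=83 ⌊4718/56⌋=84 ⌊4759/56⌋=84 ⌊4800/56⌋=85 ⌊4841/56⌋=86 ⌊4882/56⌋=87 ⌊4923/56⌋=87
  n=120…129: ⌊4964/56⌋=88 ⌊5005/56⌋=89 ⌊5046/56⌋=90 ⌊5087/56⌋=90 ⌊5128/56⌋=91 ⌊5169/56⌋=92 ⌊5210/56⌋=93 ⌊5251/56⌋=93 ⌊5292/56⌋=94 ⌊5333/56⌋=95
  n=130…139: ⌊5374/56⌋=95 ⌊5415/56⌋=96 ⌊5456/56⌋=97 ⌊5497/56⌋=98 ⌊5538/56⌋=98 ⌊5579/56⌋=99 ⌊5620/56⌋=100 ⌊5661/56⌋=101 ⌊5702/56⌋=101 ⌊5743/56⌋=102
  n=140…145: ⌊5784/56⌋=103 ⌊5825/56⌋=104 ⌊5866/56⌋=104 ⌊5907/56⌋=105 ⌊5948/56⌋=106 ⌊5989/56⌋=106
s_n = t_(n+1) − t_n for n = 0 … 144 gives
prefix = 1101110111011101101110111011101101110111011101101110111011011101110111011011101110111011011101110111011011101110110111011101110110111011101110110
slide a length-7 window over [0..6] … [138..144] (139 windows); first occurrence of each distinct factor:
  [  0..  6] 1101110
  [  1..  7] 1011101
  [  2..  8] 0111011
  [  3..  9] 1110111
  [ 11.. 17] 1110110
  [ 12.. 18] 1101101
  [ 13.. 19] 1011011
  [ 14.. 20] 0110111
  (the other 131 windows repeat one of these)
distinct factors: {0110111, 0111011, 1011011, 1011101, 1101101, 1101110, 1110110, 1110111}
count = 8  (Sturmian bound for length 7 is 8)

8


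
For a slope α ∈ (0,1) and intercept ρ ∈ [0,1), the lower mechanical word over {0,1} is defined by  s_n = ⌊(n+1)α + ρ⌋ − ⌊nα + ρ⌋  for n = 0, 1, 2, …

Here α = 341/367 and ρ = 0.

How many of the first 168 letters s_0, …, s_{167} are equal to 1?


156

#1s = Σ_{n=0}^{167} s_n = Σ_{n=0}^{167} (⌊(n+1)α+ρ⌋ − ⌊nα+ρ⌋)
the sum telescopes: every ⌊nα+ρ⌋ with 0 < n < 168 appears once with + and once with −, leaving ⌊168α+ρ⌋ − ⌊0·α+ρ⌋
168α + ρ = (168·341) / 367 = 57288/367
ρ = 0/367
⌊57288/367⌋ = 156,  ⌊0/367⌋ = 0
#1s = 156 − 0 = 156


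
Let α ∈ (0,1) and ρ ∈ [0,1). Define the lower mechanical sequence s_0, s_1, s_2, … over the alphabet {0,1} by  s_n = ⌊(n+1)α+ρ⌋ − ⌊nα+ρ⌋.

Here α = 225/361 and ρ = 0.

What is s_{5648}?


0

(n+1)α + ρ = (5649·225) / 361 = 1271025/361
nα + ρ     = (5648·225) / 361 = 1270800/361
⌊1271025/361⌋ = 3520,  ⌊1270800/361⌋ = 3520
s_{5648} = 3520 − 3520 = 0


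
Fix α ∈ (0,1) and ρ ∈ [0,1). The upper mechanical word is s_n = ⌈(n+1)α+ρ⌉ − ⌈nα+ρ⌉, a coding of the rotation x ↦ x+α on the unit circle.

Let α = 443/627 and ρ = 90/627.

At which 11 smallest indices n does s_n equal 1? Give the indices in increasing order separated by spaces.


n=0: ⌈533/627⌉−⌈90/627⌉ = 1−1 = 0
n=1: ⌈976/627⌉−⌈533/627⌉ = 2−1 = 1  ← one
n=2: ⌈1419/627⌉−⌈976/627⌉ = 3−2 = 1  ← one
n=3: ⌈1862/627⌉−⌈1419/627⌉ = 3−3 = 0
n=4: ⌈2305/627⌉−⌈1862/627⌉ = 4−3 = 1  ← one
n=5: ⌈2748/627⌉−⌈2305/627⌉ = 5−4 = 1  ← one
n=6: ⌈3191/627⌉−⌈2748/627⌉ = 6−5 = 1  ← one
n=7: ⌈3634/627⌉−⌈3191/627⌉ = 6−6 = 0
n=8: ⌈4077/627⌉−⌈3634/627⌉ = 7−6 = 1  ← one
n=9: ⌈4520/627⌉−⌈4077/627⌉ = 8−7 = 1  ← one
n=10: ⌈4963/627⌉−⌈4520/627⌉ = 8−8 = 0
n=11: ⌈5406/627⌉−⌈4963/627⌉ = 9−8 = 1  ← one
n=12: ⌈5849/627⌉−⌈5406/627⌉ = 10−9 = 1  ← one
n=13: ⌈6292/627⌉−⌈5849/627⌉ = 11−10 = 1  ← one
n=14: ⌈6735/627⌉−⌈6292/627⌉ = 11−11 = 0
n=15: ⌈7178/627⌉−⌈6735/627⌉ = 12−11 = 1  ← one
positions of the first 11 ones: 1 2 4 5 6 8 9 11 12 13 15

1 2 4 5 6 8 9 11 12 13 15


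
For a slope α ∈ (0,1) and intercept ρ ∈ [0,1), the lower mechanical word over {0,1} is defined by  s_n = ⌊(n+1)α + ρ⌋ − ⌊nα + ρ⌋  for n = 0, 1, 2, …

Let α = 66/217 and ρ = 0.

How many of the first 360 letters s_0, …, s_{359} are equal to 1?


#1s = Σ_{n=0}^{359} s_n = Σ_{n=0}^{359} (⌊(n+1)α+ρ⌋ − ⌊nα+ρ⌋)
the sum telescopes: every ⌊nα+ρ⌋ with 0 < n < 360 appears once with + and once with −, leaving ⌊360α+ρ⌋ − ⌊0·α+ρ⌋
360α + ρ = (360·66) / 217 = 23760/217
ρ = 0/217
⌊23760/217⌋ = 109,  ⌊0/217⌋ = 0
#1s = 109 − 0 = 109

109


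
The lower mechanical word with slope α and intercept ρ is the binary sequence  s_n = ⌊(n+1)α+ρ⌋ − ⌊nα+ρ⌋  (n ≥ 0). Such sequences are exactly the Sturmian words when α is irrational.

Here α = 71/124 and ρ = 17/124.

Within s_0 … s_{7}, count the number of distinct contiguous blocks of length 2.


3

t_n = ⌊(n·71+17)/124⌋ for n = 0 … 8:
  n=0…8: ⌊17/124⌋=0 ⌊88/124⌋=0 ⌊159/124⌋=1 ⌊230/124⌋=1 ⌊301/124⌋=2 ⌊372/124⌋=3 ⌊443/124⌋=3 ⌊514/124⌋=4 ⌊585/124⌋=4
s_n = t_(n+1) − t_n for n = 0 … 7 gives
prefix = 01011010
slide a length-2 window over [0..1] … [6..7] (7 windows); first occurrence of each distinct factor:
  [  0..  1] 01
  [  1..  2] 10
  [  3..  4] 11
  (the other 4 windows repeat one of these)
distinct factors: {01, 10, 11}
count = 3  (Sturmian bound for length 2 is 3)


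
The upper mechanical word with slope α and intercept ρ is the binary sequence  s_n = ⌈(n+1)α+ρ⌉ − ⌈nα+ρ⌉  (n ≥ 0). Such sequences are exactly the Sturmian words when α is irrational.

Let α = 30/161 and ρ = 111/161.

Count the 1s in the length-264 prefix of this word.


#1s = Σ_{n=0}^{263} s_n = Σ_{n=0}^{263} (⌈(n+1)α+ρ⌉ − ⌈nα+ρ⌉)
the sum telescopes: every ⌈nα+ρ⌉ with 0 < n < 264 appears once with + and once with −, leaving ⌈264α+ρ⌉ − ⌈0·α+ρ⌉
264α + ρ = (264·30 + 111) / 161 = 8031/161
ρ = 111/161
⌈8031/161⌉ = 50,  ⌈111/161⌉ = 1
#1s = 50 − 1 = 49

49


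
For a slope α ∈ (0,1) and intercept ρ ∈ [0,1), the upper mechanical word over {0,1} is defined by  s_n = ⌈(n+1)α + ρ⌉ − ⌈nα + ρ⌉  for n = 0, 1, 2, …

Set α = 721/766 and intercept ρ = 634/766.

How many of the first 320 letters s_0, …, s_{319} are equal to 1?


#1s = Σ_{n=0}^{319} s_n = Σ_{n=0}^{319} (⌈(n+1)α+ρ⌉ − ⌈nα+ρ⌉)
the sum telescopes: every ⌈nα+ρ⌉ with 0 < n < 320 appears once with + and once with −, leaving ⌈320α+ρ⌉ − ⌈0·α+ρ⌉
320α + ρ = (320·721 + 634) / 766 = 231354/766
ρ = 634/766
⌈231354/766⌉ = 303,  ⌈634/766⌉ = 1
#1s = 303 − 1 = 302

302


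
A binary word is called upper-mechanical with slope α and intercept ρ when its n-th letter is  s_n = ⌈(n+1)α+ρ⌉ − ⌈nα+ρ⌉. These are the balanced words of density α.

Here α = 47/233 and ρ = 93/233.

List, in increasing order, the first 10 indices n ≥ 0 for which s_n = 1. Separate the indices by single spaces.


2 7 12 17 22 27 32 37 42 47

n=0: ⌈140/233⌉−⌈93/233⌉ = 1−1 = 0
n=1: ⌈187/233⌉−⌈140/233⌉ = 1−1 = 0
n=2: ⌈234/233⌉−⌈187/233⌉ = 2−1 = 1  ← one
n=3: ⌈281/233⌉−⌈234/233⌉ = 2−2 = 0
n=4: ⌈328/233⌉−⌈281/233⌉ = 2−2 = 0
n=5: ⌈375/233⌉−⌈328/233⌉ = 2−2 = 0
n=6: ⌈422/233⌉−⌈375/233⌉ = 2−2 = 0
n=7: ⌈469/233⌉−⌈422/233⌉ = 3−2 = 1  ← one
n=8: ⌈516/233⌉−⌈469/233⌉ = 3−3 = 0
n=9: ⌈563/233⌉−⌈516/233⌉ = 3−3 = 0
n=10: ⌈610/233⌉−⌈563/233⌉ = 3−3 = 0
n=11: ⌈657/233⌉−⌈610/233⌉ = 3−3 = 0
n=12: ⌈704/233⌉−⌈657/233⌉ = 4−3 = 1  ← one
n=13: ⌈751/233⌉−⌈704/233⌉ = 4−4 = 0
n=14: ⌈798/233⌉−⌈751/233⌉ = 4−4 = 0
n=15: ⌈845/233⌉−⌈798/233⌉ = 4−4 = 0
n=16: ⌈892/233⌉−⌈845/233⌉ = 4−4 = 0
n=17: ⌈939/233⌉−⌈892/233⌉ = 5−4 = 1  ← one
n=18: ⌈986/233⌉−⌈939/233⌉ = 5−5 = 0
n=19: ⌈1033/233⌉−⌈986/233⌉ = 5−5 = 0
n=20: ⌈1080/233⌉−⌈1033/233⌉ = 5−5 = 0
n=21: ⌈1127/233⌉−⌈1080/233⌉ = 5−5 = 0
n=22: ⌈1174/233⌉−⌈1127/233⌉ = 6−5 = 1  ← one
n=23: ⌈1221/233⌉−⌈1174/233⌉ = 6−6 = 0
n=24: ⌈1268/233⌉−⌈1221/233⌉ = 6−6 = 0
n=25: ⌈1315/233⌉−⌈1268/233⌉ = 6−6 = 0
n=26: ⌈1362/233⌉−⌈1315/233⌉ = 6−6 = 0
n=27: ⌈1409/233⌉−⌈1362/233⌉ = 7−6 = 1  ← one
n=28: ⌈1456/233⌉−⌈1409/233⌉ = 7−7 = 0
n=29: ⌈1503/233⌉−⌈1456/233⌉ = 7−7 = 0
n=30: ⌈1550/233⌉−⌈1503/233⌉ = 7−7 = 0
n=31: ⌈1597/233⌉−⌈1550/233⌉ = 7−7 = 0
n=32: ⌈1644/233⌉−⌈1597/233⌉ = 8−7 = 1  ← one
n=33: ⌈1691/233⌉−⌈1644/233⌉ = 8−8 = 0
n=34: ⌈1738/233⌉−⌈1691/233⌉ = 8−8 = 0
n=35: ⌈1785/233⌉−⌈1738/233⌉ = 8−8 = 0
n=36: ⌈1832/233⌉−⌈1785/233⌉ = 8−8 = 0
n=37: ⌈1879/233⌉−⌈1832/233⌉ = 9−8 = 1  ← one
n=38: ⌈1926/233⌉−⌈1879/233⌉ = 9−9 = 0
n=39: ⌈1973/233⌉−⌈1926/233⌉ = 9−9 = 0
n=40: ⌈2020/233⌉−⌈1973/233⌉ = 9−9 = 0
n=41: ⌈2067/233⌉−⌈2020/233⌉ = 9−9 = 0
n=42: ⌈2114/233⌉−⌈2067/233⌉ = 10−9 = 1  ← one
n=43: ⌈2161/233⌉−⌈2114/233⌉ = 10−10 = 0
n=44: ⌈2208/233⌉−⌈2161/233⌉ = 10−10 = 0
n=45: ⌈2255/233⌉−⌈2208/233⌉ = 10−10 = 0
n=46: ⌈2302/233⌉−⌈2255/233⌉ = 10−10 = 0
n=47: ⌈2349/233⌉−⌈2302/233⌉ = 11−10 = 1  ← one
positions of the first 10 ones: 2 7 12 17 22 27 32 37 42 47


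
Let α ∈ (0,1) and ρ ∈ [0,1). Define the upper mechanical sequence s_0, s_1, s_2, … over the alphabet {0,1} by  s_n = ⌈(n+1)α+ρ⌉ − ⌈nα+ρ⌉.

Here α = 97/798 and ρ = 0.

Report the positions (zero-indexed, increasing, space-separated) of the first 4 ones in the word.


0 8 16 24

n=0: ⌈97/798⌉−⌈0/798⌉ = 1−0 = 1  ← one
n=1: ⌈194/798⌉−⌈97/798⌉ = 1−1 = 0
n=2: ⌈291/798⌉−⌈194/798⌉ = 1−1 = 0
n=3: ⌈388/798⌉−⌈291/798⌉ = 1−1 = 0
n=4: ⌈485/798⌉−⌈388/798⌉ = 1−1 = 0
n=5: ⌈582/798⌉−⌈485/798⌉ = 1−1 = 0
n=6: ⌈679/798⌉−⌈582/798⌉ = 1−1 = 0
n=7: ⌈776/798⌉−⌈679/798⌉ = 1−1 = 0
n=8: ⌈873/798⌉−⌈776/798⌉ = 2−1 = 1  ← one
n=9: ⌈970/798⌉−⌈873/798⌉ = 2−2 = 0
n=10: ⌈1067/798⌉−⌈970/798⌉ = 2−2 = 0
n=11: ⌈1164/798⌉−⌈1067/798⌉ = 2−2 = 0
n=12: ⌈1261/798⌉−⌈1164/798⌉ = 2−2 = 0
n=13: ⌈1358/798⌉−⌈1261/798⌉ = 2−2 = 0
n=14: ⌈1455/798⌉−⌈1358/798⌉ = 2−2 = 0
n=15: ⌈1552/798⌉−⌈1455/798⌉ = 2−2 = 0
n=16: ⌈1649/798⌉−⌈1552/798⌉ = 3−2 = 1  ← one
n=17: ⌈1746/798⌉−⌈1649/798⌉ = 3−3 = 0
n=18: ⌈1843/798⌉−⌈1746/798⌉ = 3−3 = 0
n=19: ⌈1940/798⌉−⌈1843/798⌉ = 3−3 = 0
n=20: ⌈2037/798⌉−⌈1940/798⌉ = 3−3 = 0
n=21: ⌈2134/798⌉−⌈2037/798⌉ = 3−3 = 0
n=22: ⌈2231/798⌉−⌈2134/798⌉ = 3−3 = 0
n=23: ⌈2328/798⌉−⌈2231/798⌉ = 3−3 = 0
n=24: ⌈2425/798⌉−⌈2328/798⌉ = 4−3 = 1  ← one
positions of the first 4 ones: 0 8 16 24


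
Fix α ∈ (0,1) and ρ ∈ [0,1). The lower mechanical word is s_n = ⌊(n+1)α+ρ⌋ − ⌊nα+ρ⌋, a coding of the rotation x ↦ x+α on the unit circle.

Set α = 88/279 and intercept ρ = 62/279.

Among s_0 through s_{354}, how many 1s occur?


#1s = Σ_{n=0}^{354} s_n = Σ_{n=0}^{354} (⌊(n+1)α+ρ⌋ − ⌊nα+ρ⌋)
the sum telescopes: every ⌊nα+ρ⌋ with 0 < n < 355 appears once with + and once with −, leaving ⌊355α+ρ⌋ − ⌊0·α+ρ⌋
355α + ρ = (355·88 + 62) / 279 = 31302/279
ρ = 62/279
⌊31302/279⌋ = 112,  ⌊62/279⌋ = 0
#1s = 112 − 0 = 112

112


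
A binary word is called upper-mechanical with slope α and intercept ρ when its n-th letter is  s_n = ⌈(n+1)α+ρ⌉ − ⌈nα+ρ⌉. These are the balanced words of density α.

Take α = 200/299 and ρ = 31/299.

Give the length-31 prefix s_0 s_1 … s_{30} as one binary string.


0110110110110110110110110110110

n=0: ⌈(1·200+31)/299⌉ − ⌈(0·200+31)/299⌉ = ⌈231/299⌉ − ⌈31/299⌉ = 1 − 1 = 0
n=1: ⌈(2·200+31)/299⌉ − ⌈(1·200+31)/299⌉ = ⌈431/299⌉ − ⌈231/299⌉ = 2 − 1 = 1
n=2: ⌈(3·200+31)/299⌉ − ⌈(2·200+31)/299⌉ = ⌈631/299⌉ − ⌈431/299⌉ = 3 − 2 = 1
n=3: ⌈(4·200+31)/299⌉ − ⌈(3·200+31)/299⌉ = ⌈831/299⌉ − ⌈631/299⌉ = 3 − 3 = 0
n=4: ⌈(5·200+31)/299⌉ − ⌈(4·200+31)/299⌉ = ⌈1031/299⌉ − ⌈831/299⌉ = 4 − 3 = 1
n=5: ⌈(6·200+31)/299⌉ − ⌈(5·200+31)/299⌉ = ⌈1231/299⌉ − ⌈1031/299⌉ = 5 − 4 = 1
n=6: ⌈(7·200+31)/299⌉ − ⌈(6·200+31)/299⌉ = ⌈1431/299⌉ − ⌈1231/299⌉ = 5 − 5 = 0
n=7: ⌈(8·200+31)/299⌉ − ⌈(7·200+31)/299⌉ = ⌈1631/299⌉ − ⌈1431/299⌉ = 6 − 5 = 1
n=8: ⌈(9·200+31)/299⌉ − ⌈(8·200+31)/299⌉ = ⌈1831/299⌉ − ⌈1631/299⌉ = 7 − 6 = 1
n=9: ⌈(10·200+31)/299⌉ − ⌈(9·200+31)/299⌉ = ⌈2031/299⌉ − ⌈1831/299⌉ = 7 − 7 = 0
n=10: ⌈(11·200+31)/299⌉ − ⌈(10·200+31)/299⌉ = ⌈2231/299⌉ − ⌈2031/299⌉ = 8 − 7 = 1
n=11: ⌈(12·200+31)/299⌉ − ⌈(11·200+31)/299⌉ = ⌈2431/299⌉ − ⌈2231/299⌉ = 9 − 8 = 1
n=12: ⌈(13·200+31)/299⌉ − ⌈(12·200+31)/299⌉ = ⌈2631/299⌉ − ⌈2431/299⌉ = 9 − 9 = 0
n=13: ⌈(14·200+31)/299⌉ − ⌈(13·200+31)/299⌉ = ⌈2831/299⌉ − ⌈2631/299⌉ = 10 − 9 = 1
n=14: ⌈(15·200+31)/299⌉ − ⌈(14·200+31)/299⌉ = ⌈3031/299⌉ − ⌈2831/299⌉ = 11 − 10 = 1
n=15: ⌈(16·200+31)/299⌉ − ⌈(15·200+31)/299⌉ = ⌈3231/299⌉ − ⌈3031/299⌉ = 11 − 11 = 0
n=16: ⌈(17·200+31)/299⌉ − ⌈(16·200+31)/299⌉ = ⌈3431/299⌉ − ⌈3231/299⌉ = 12 − 11 = 1
n=17: ⌈(18·200+31)/299⌉ − ⌈(17·200+31)/299⌉ = ⌈3631/299⌉ − ⌈3431/299⌉ = 13 − 12 = 1
n=18: ⌈(19·200+31)/299⌉ − ⌈(18·200+31)/299⌉ = ⌈3831/299⌉ − ⌈3631/299⌉ = 13 − 13 = 0
n=19: ⌈(20·200+31)/299⌉ − ⌈(19·200+31)/299⌉ = ⌈4031/299⌉ − ⌈3831/299⌉ = 14 − 13 = 1
n=20: ⌈(21·200+31)/299⌉ − ⌈(20·200+31)/299⌉ = ⌈4231/299⌉ − ⌈4031/299⌉ = 15 − 14 = 1
n=21: ⌈(22·200+31)/299⌉ − ⌈(21·200+31)/299⌉ = ⌈4431/299⌉ − ⌈4231/299⌉ = 15 − 15 = 0
n=22: ⌈(23·200+31)/299⌉ − ⌈(22·200+31)/299⌉ = ⌈4631/299⌉ − ⌈4431/299⌉ = 16 − 15 = 1
n=23: ⌈(24·200+31)/299⌉ − ⌈(23·200+31)/299⌉ = ⌈4831/299⌉ − ⌈4631/299⌉ = 17 − 16 = 1
n=24: ⌈(25·200+31)/299⌉ − ⌈(24·200+31)/299⌉ = ⌈5031/299⌉ − ⌈4831/299⌉ = 17 − 17 = 0
n=25: ⌈(26·200+31)/299⌉ − ⌈(25·200+31)/299⌉ = ⌈5231/299⌉ − ⌈5031/299⌉ = 18 − 17 = 1
n=26: ⌈(27·200+31)/299⌉ − ⌈(26·200+31)/299⌉ = ⌈5431/299⌉ − ⌈5231/299⌉ = 19 − 18 = 1
n=27: ⌈(28·200+31)/299⌉ − ⌈(27·200+31)/299⌉ = ⌈5631/299⌉ − ⌈5431/299⌉ = 19 − 19 = 0
n=28: ⌈(29·200+31)/299⌉ − ⌈(28·200+31)/299⌉ = ⌈5831/299⌉ − ⌈5631/299⌉ = 20 − 19 = 1
n=29: ⌈(30·200+31)/299⌉ − ⌈(29·200+31)/299⌉ = ⌈6031/299⌉ − ⌈5831/299⌉ = 21 − 20 = 1
n=30: ⌈(31·200+31)/299⌉ − ⌈(30·200+31)/299⌉ = ⌈6231/299⌉ − ⌈6031/299⌉ = 21 − 21 = 0


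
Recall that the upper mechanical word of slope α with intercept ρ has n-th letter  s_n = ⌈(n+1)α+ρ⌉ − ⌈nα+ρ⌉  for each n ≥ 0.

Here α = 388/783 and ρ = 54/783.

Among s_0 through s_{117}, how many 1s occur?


#1s = Σ_{n=0}^{117} s_n = Σ_{n=0}^{117} (⌈(n+1)α+ρ⌉ − ⌈nα+ρ⌉)
the sum telescopes: every ⌈nα+ρ⌉ with 0 < n < 118 appears once with + and once with −, leaving ⌈118α+ρ⌉ − ⌈0·α+ρ⌉
118α + ρ = (118·388 + 54) / 783 = 45838/783
ρ = 54/783
⌈45838/783⌉ = 59,  ⌈54/783⌉ = 1
#1s = 59 − 1 = 58

58


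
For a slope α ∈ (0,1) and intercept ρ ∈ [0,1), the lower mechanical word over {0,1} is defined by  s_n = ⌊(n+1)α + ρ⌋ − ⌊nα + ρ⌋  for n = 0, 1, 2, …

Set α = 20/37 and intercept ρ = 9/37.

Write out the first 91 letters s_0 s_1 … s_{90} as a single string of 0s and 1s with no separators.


0101011010101010101101010101011010101010101101010101010110101010101101010101010110101010101

n=0: ⌊(1·20+9)/37⌋ − ⌊(0·20+9)/37⌋ = ⌊29/37⌋ − ⌊9/37⌋ = 0 − 0 = 0
n=1: ⌊(2·20+9)/37⌋ − ⌊(1·20+9)/37⌋ = ⌊49/37⌋ − ⌊29/37⌋ = 1 − 0 = 1
n=2: ⌊(3·20+9)/37⌋ − ⌊(2·20+9)/37⌋ = ⌊69/37⌋ − ⌊49/37⌋ = 1 − 1 = 0
n=3: ⌊(4·20+9)/37⌋ − ⌊(3·20+9)/37⌋ = ⌊89/37⌋ − ⌊69/37⌋ = 2 − 1 = 1
n=4: ⌊(5·20+9)/37⌋ − ⌊(4·20+9)/37⌋ = ⌊109/37⌋ − ⌊89/37⌋ = 2 − 2 = 0
n=5: ⌊(6·20+9)/37⌋ − ⌊(5·20+9)/37⌋ = ⌊129/37⌋ − ⌊109/37⌋ = 3 − 2 = 1
n=6: ⌊(7·20+9)/37⌋ − ⌊(6·20+9)/37⌋ = ⌊149/37⌋ − ⌊129/37⌋ = 4 − 3 = 1
n=7: ⌊(8·20+9)/37⌋ − ⌊(7·20+9)/37⌋ = ⌊169/37⌋ − ⌊149/37⌋ = 4 − 4 = 0
n=8: ⌊(9·20+9)/37⌋ − ⌊(8·20+9)/37⌋ = ⌊189/37⌋ − ⌊169/37⌋ = 5 − 4 = 1
n=9: ⌊(10·20+9)/37⌋ − ⌊(9·20+9)/37⌋ = ⌊209/37⌋ − ⌊189/37⌋ = 5 − 5 = 0
n=10: ⌊(11·20+9)/37⌋ − ⌊(10·20+9)/37⌋ = ⌊229/37⌋ − ⌊209/37⌋ = 6 − 5 = 1
n=11: ⌊(12·20+9)/37⌋ − ⌊(11·20+9)/37⌋ = ⌊249/37⌋ − ⌊229/37⌋ = 6 − 6 = 0
n=12: ⌊(13·20+9)/37⌋ − ⌊(12·20+9)/37⌋ = ⌊269/37⌋ − ⌊249/37⌋ = 7 − 6 = 1
n=13: ⌊(14·20+9)/37⌋ − ⌊(13·20+9)/37⌋ = ⌊289/37⌋ − ⌊269/37⌋ = 7 − 7 = 0
n=14: ⌊(15·20+9)/37⌋ − ⌊(14·20+9)/37⌋ = ⌊309/37⌋ − ⌊289/37⌋ = 8 − 7 = 1
n=15: ⌊(16·20+9)/37⌋ − ⌊(15·20+9)/37⌋ = ⌊329/37⌋ − ⌊309/37⌋ = 8 − 8 = 0
n=16: ⌊(17·20+9)/37⌋ − ⌊(16·20+9)/37⌋ = ⌊349/37⌋ − ⌊329/37⌋ = 9 − 8 = 1
n=17: ⌊(18·20+9)/37⌋ − ⌊(17·20+9)/37⌋ = ⌊369/37⌋ − ⌊349/37⌋ = 9 − 9 = 0
n=18: ⌊(19·20+9)/37⌋ − ⌊(18·20+9)/37⌋ = ⌊389/37⌋ − ⌊369/37⌋ = 10 − 9 = 1
n=19: ⌊(20·20+9)/37⌋ − ⌊(19·20+9)/37⌋ = ⌊409/37⌋ − ⌊389/37⌋ = 11 − 10 = 1
n=20: ⌊(21·20+9)/37⌋ − ⌊(20·20+9)/37⌋ = ⌊429/37⌋ − ⌊409/37⌋ = 11 − 11 = 0
n=21: ⌊(22·20+9)/37⌋ − ⌊(21·20+9)/37⌋ = ⌊449/37⌋ − ⌊429/37⌋ = 12 − 11 = 1
n=22: ⌊(23·20+9)/37⌋ − ⌊(22·20+9)/37⌋ = ⌊469/37⌋ − ⌊449/37⌋ = 12 − 12 = 0
n=23: ⌊(24·20+9)/37⌋ − ⌊(23·20+9)/37⌋ = ⌊489/37⌋ − ⌊469/37⌋ = 13 − 12 = 1
n=24: ⌊(25·20+9)/37⌋ − ⌊(24·20+9)/37⌋ = ⌊509/37⌋ − ⌊489/37⌋ = 13 − 13 = 0
n=25: ⌊(26·20+9)/37⌋ − ⌊(25·20+9)/37⌋ = ⌊529/37⌋ − ⌊509/37⌋ = 14 − 13 = 1
n=26: ⌊(27·20+9)/37⌋ − ⌊(26·20+9)/37⌋ = ⌊549/37⌋ − ⌊529/37⌋ = 14 − 14 = 0
n=27: ⌊(28·20+9)/37⌋ − ⌊(27·20+9)/37⌋ = ⌊569/37⌋ − ⌊549/37⌋ = 15 − 14 = 1
n=28: ⌊(29·20+9)/37⌋ − ⌊(28·20+9)/37⌋ = ⌊589/37⌋ − ⌊569/37⌋ = 15 − 15 = 0
n=29: ⌊(30·20+9)/37⌋ − ⌊(29·20+9)/37⌋ = ⌊609/37⌋ − ⌊589/37⌋ = 16 − 15 = 1
n=30: ⌊(31·20+9)/37⌋ − ⌊(30·20+9)/37⌋ = ⌊629/37⌋ − ⌊609/37⌋ = 17 − 16 = 1
n=31: ⌊(32·20+9)/37⌋ − ⌊(31·20+9)/37⌋ = ⌊649/37⌋ − ⌊629/37⌋ = 17 − 17 = 0
n=32: ⌊(33·20+9)/37⌋ − ⌊(32·20+9)/37⌋ = ⌊669/37⌋ − ⌊649/37⌋ = 18 − 17 = 1
n=33: ⌊(34·20+9)/37⌋ − ⌊(33·20+9)/37⌋ = ⌊689/37⌋ − ⌊669/37⌋ = 18 − 18 = 0
n=34: ⌊(35·20+9)/37⌋ − ⌊(34·20+9)/37⌋ = ⌊709/37⌋ − ⌊689/37⌋ = 19 − 18 = 1
n=35: ⌊(36·20+9)/37⌋ − ⌊(35·20+9)/37⌋ = ⌊729/37⌋ − ⌊709/37⌋ = 19 − 19 = 0
n=36: ⌊(37·20+9)/37⌋ − ⌊(36·20+9)/37⌋ = ⌊749/37⌋ − ⌊729/37⌋ = 20 − 19 = 1
n=37: ⌊(38·20+9)/37⌋ − ⌊(37·20+9)/37⌋ = ⌊769/37⌋ − ⌊749/37⌋ = 20 − 20 = 0
n=38: ⌊(39·20+9)/37⌋ − ⌊(38·20+9)/37⌋ = ⌊789/37⌋ − ⌊769/37⌋ = 21 − 20 = 1
n=39: ⌊(40·20+9)/37⌋ − ⌊(39·20+9)/37⌋ = ⌊809/37⌋ − ⌊789/37⌋ = 21 − 21 = 0
n=40: ⌊(41·20+9)/37⌋ − ⌊(40·20+9)/37⌋ = ⌊829/37⌋ − ⌊809/37⌋ = 22 − 21 = 1
n=41: ⌊(42·20+9)/37⌋ − ⌊(41·20+9)/37⌋ = ⌊849/37⌋ − ⌊829/37⌋ = 22 − 22 = 0
n=42: ⌊(43·20+9)/37⌋ − ⌊(42·20+9)/37⌋ = ⌊869/37⌋ − ⌊849/37⌋ = 23 − 22 = 1
n=43: ⌊(44·20+9)/37⌋ − ⌊(43·20+9)/37⌋ = ⌊889/37⌋ − ⌊869/37⌋ = 24 − 23 = 1
n=44: ⌊(45·20+9)/37⌋ − ⌊(44·20+9)/37⌋ = ⌊909/37⌋ − ⌊889/37⌋ = 24 − 24 = 0
n=45: ⌊(46·20+9)/37⌋ − ⌊(45·20+9)/37⌋ = ⌊929/37⌋ − ⌊909/37⌋ = 25 − 24 = 1
n=46: ⌊(47·20+9)/37⌋ − ⌊(46·20+9)/37⌋ = ⌊949/37⌋ − ⌊929/37⌋ = 25 − 25 = 0
n=47: ⌊(48·20+9)/37⌋ − ⌊(47·20+9)/37⌋ = ⌊969/37⌋ − ⌊949/37⌋ = 26 − 25 = 1
n=48: ⌊(49·20+9)/37⌋ − ⌊(48·20+9)/37⌋ = ⌊989/37⌋ − ⌊969/37⌋ = 26 − 26 = 0
n=49: ⌊(50·20+9)/37⌋ − ⌊(49·20+9)/37⌋ = ⌊1009/37⌋ − ⌊989/37⌋ = 27 − 26 = 1
n=50: ⌊(51·20+9)/37⌋ − ⌊(50·20+9)/37⌋ = ⌊1029/37⌋ − ⌊1009/37⌋ = 27 − 27 = 0
n=51: ⌊(52·20+9)/37⌋ − ⌊(51·20+9)/37⌋ = ⌊1049/37⌋ − ⌊1029/37⌋ = 28 − 27 = 1
n=52: ⌊(53·20+9)/37⌋ − ⌊(52·20+9)/37⌋ = ⌊1069/37⌋ − ⌊1049/37⌋ = 28 − 28 = 0
n=53: ⌊(54·20+9)/37⌋ − ⌊(53·20+9)/37⌋ = ⌊1089/37⌋ − ⌊1069/37⌋ = 29 − 28 = 1
n=54: ⌊(55·20+9)/37⌋ − ⌊(54·20+9)/37⌋ = ⌊1109/37⌋ − ⌊1089/37⌋ = 29 − 29 = 0
n=55: ⌊(56·20+9)/37⌋ − ⌊(55·20+9)/37⌋ = ⌊1129/37⌋ − ⌊1109/37⌋ = 30 − 29 = 1
n=56: ⌊(57·20+9)/37⌋ − ⌊(56·20+9)/37⌋ = ⌊1149/37⌋ − ⌊1129/37⌋ = 31 − 30 = 1
n=57: ⌊(58·20+9)/37⌋ − ⌊(57·20+9)/37⌋ = ⌊1169/37⌋ − ⌊1149/37⌋ = 31 − 31 = 0
n=58: ⌊(59·20+9)/37⌋ − ⌊(58·20+9)/37⌋ = ⌊1189/37⌋ − ⌊1169/37⌋ = 32 − 31 = 1
n=59: ⌊(60·20+9)/37⌋ − ⌊(59·20+9)/37⌋ = ⌊1209/37⌋ − ⌊1189/37⌋ = 32 − 32 = 0
n=60: ⌊(61·20+9)/37⌋ − ⌊(60·20+9)/37⌋ = ⌊1229/37⌋ − ⌊1209/37⌋ = 33 − 32 = 1
n=61: ⌊(62·20+9)/37⌋ − ⌊(61·20+9)/37⌋ = ⌊1249/37⌋ − ⌊1229/37⌋ = 33 − 33 = 0
n=62: ⌊(63·20+9)/37⌋ − ⌊(62·20+9)/37⌋ = ⌊1269/37⌋ − ⌊1249/37⌋ = 34 − 33 = 1
n=63: ⌊(64·20+9)/37⌋ − ⌊(63·20+9)/37⌋ = ⌊1289/37⌋ − ⌊1269/37⌋ = 34 − 34 = 0
n=64: ⌊(65·20+9)/37⌋ − ⌊(64·20+9)/37⌋ = ⌊1309/37⌋ − ⌊1289/37⌋ = 35 − 34 = 1
n=65: ⌊(66·20+9)/37⌋ − ⌊(65·20+9)/37⌋ = ⌊1329/37⌋ − ⌊1309/37⌋ = 35 − 35 = 0
n=66: ⌊(67·20+9)/37⌋ − ⌊(66·20+9)/37⌋ = ⌊1349/37⌋ − ⌊1329/37⌋ = 36 − 35 = 1
n=67: ⌊(68·20+9)/37⌋ − ⌊(67·20+9)/37⌋ = ⌊1369/37⌋ − ⌊1349/37⌋ = 37 − 36 = 1
n=68: ⌊(69·20+9)/37⌋ − ⌊(68·20+9)/37⌋ = ⌊1389/37⌋ − ⌊1369/37⌋ = 37 − 37 = 0
n=69: ⌊(70·20+9)/37⌋ − ⌊(69·20+9)/37⌋ = ⌊1409/37⌋ − ⌊1389/37⌋ = 38 − 37 = 1
n=70: ⌊(71·20+9)/37⌋ − ⌊(70·20+9)/37⌋ = ⌊1429/37⌋ − ⌊1409/37⌋ = 38 − 38 = 0
n=71: ⌊(72·20+9)/37⌋ − ⌊(71·20+9)/37⌋ = ⌊1449/37⌋ − ⌊1429/37⌋ = 39 − 38 = 1
n=72: ⌊(73·20+9)/37⌋ − ⌊(72·20+9)/37⌋ = ⌊1469/37⌋ − ⌊1449/37⌋ = 39 − 39 = 0
n=73: ⌊(74·20+9)/37⌋ − ⌊(73·20+9)/37⌋ = ⌊1489/37⌋ − ⌊1469/37⌋ = 40 − 39 = 1
n=74: ⌊(75·20+9)/37⌋ − ⌊(74·20+9)/37⌋ = ⌊1509/37⌋ − ⌊1489/37⌋ = 40 − 40 = 0
n=75: ⌊(76·20+9)/37⌋ − ⌊(75·20+9)/37⌋ = ⌊1529/37⌋ − ⌊1509/37⌋ = 41 − 40 = 1
n=76: ⌊(77·20+9)/37⌋ − ⌊(76·20+9)/37⌋ = ⌊1549/37⌋ − ⌊1529/37⌋ = 41 − 41 = 0
n=77: ⌊(78·20+9)/37⌋ − ⌊(77·20+9)/37⌋ = ⌊1569/37⌋ − ⌊1549/37⌋ = 42 − 41 = 1
n=78: ⌊(79·20+9)/37⌋ − ⌊(78·20+9)/37⌋ = ⌊1589/37⌋ − ⌊1569/37⌋ = 42 − 42 = 0
n=79: ⌊(80·20+9)/37⌋ − ⌊(79·20+9)/37⌋ = ⌊1609/37⌋ − ⌊1589/37⌋ = 43 − 42 = 1
n=80: ⌊(81·20+9)/37⌋ − ⌊(80·20+9)/37⌋ = ⌊1629/37⌋ − ⌊1609/37⌋ = 44 − 43 = 1
n=81: ⌊(82·20+9)/37⌋ − ⌊(81·20+9)/37⌋ = ⌊1649/37⌋ − ⌊1629/37⌋ = 44 − 44 = 0
n=82: ⌊(83·20+9)/37⌋ − ⌊(82·20+9)/37⌋ = ⌊1669/37⌋ − ⌊1649/37⌋ = 45 − 44 = 1
n=83: ⌊(84·20+9)/37⌋ − ⌊(83·20+9)/37⌋ = ⌊1689/37⌋ − ⌊1669/37⌋ = 45 − 45 = 0
n=84: ⌊(85·20+9)/37⌋ − ⌊(84·20+9)/37⌋ = ⌊1709/37⌋ − ⌊1689/37⌋ = 46 − 45 = 1
n=85: ⌊(86·20+9)/37⌋ − ⌊(85·20+9)/37⌋ = ⌊1729/37⌋ − ⌊1709/37⌋ = 46 − 46 = 0
n=86: ⌊(87·20+9)/37⌋ − ⌊(86·20+9)/37⌋ = ⌊1749/37⌋ − ⌊1729/37⌋ = 47 − 46 = 1
n=87: ⌊(88·20+9)/37⌋ − ⌊(87·20+9)/37⌋ = ⌊1769/37⌋ − ⌊1749/37⌋ = 47 − 47 = 0
n=88: ⌊(89·20+9)/37⌋ − ⌊(88·20+9)/37⌋ = ⌊1789/37⌋ − ⌊1769/37⌋ = 48 − 47 = 1
n=89: ⌊(90·20+9)/37⌋ − ⌊(89·20+9)/37⌋ = ⌊1809/37⌋ − ⌊1789/37⌋ = 48 − 48 = 0
n=90: ⌊(91·20+9)/37⌋ − ⌊(90·20+9)/37⌋ = ⌊1829/37⌋ − ⌊1809/37⌋ = 49 − 48 = 1


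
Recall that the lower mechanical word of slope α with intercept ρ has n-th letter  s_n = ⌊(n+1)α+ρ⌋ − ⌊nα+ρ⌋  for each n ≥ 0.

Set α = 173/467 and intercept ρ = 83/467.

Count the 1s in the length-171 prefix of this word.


#1s = Σ_{n=0}^{170} s_n = Σ_{n=0}^{170} (⌊(n+1)α+ρ⌋ − ⌊nα+ρ⌋)
the sum telescopes: every ⌊nα+ρ⌋ with 0 < n < 171 appears once with + and once with −, leaving ⌊171α+ρ⌋ − ⌊0·α+ρ⌋
171α + ρ = (171·173 + 83) / 467 = 29666/467
ρ = 83/467
⌊29666/467⌋ = 63,  ⌊83/467⌋ = 0
#1s = 63 − 0 = 63

63


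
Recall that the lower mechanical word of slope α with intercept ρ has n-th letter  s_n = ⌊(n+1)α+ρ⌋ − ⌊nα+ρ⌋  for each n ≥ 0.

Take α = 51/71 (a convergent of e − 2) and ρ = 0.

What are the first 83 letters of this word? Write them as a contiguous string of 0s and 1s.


01101110110111011011101101110110111011101101110110111011011101101110111011011101101

n=0: ⌊(1·51)/71⌋ − ⌊(0·51)/71⌋ = ⌊51/71⌋ − ⌊0/71⌋ = 0 − 0 = 0
n=1: ⌊(2·51)/71⌋ − ⌊(1·51)/71⌋ = ⌊102/71⌋ − ⌊51/71⌋ = 1 − 0 = 1
n=2: ⌊(3·51)/71⌋ − ⌊(2·51)/71⌋ = ⌊153/71⌋ − ⌊102/71⌋ = 2 − 1 = 1
n=3: ⌊(4·51)/71⌋ − ⌊(3·51)/71⌋ = ⌊204/71⌋ − ⌊153/71⌋ = 2 − 2 = 0
n=4: ⌊(5·51)/71⌋ − ⌊(4·51)/71⌋ = ⌊255/71⌋ − ⌊204/71⌋ = 3 − 2 = 1
n=5: ⌊(6·51)/71⌋ − ⌊(5·51)/71⌋ = ⌊306/71⌋ − ⌊255/71⌋ = 4 − 3 = 1
n=6: ⌊(7·51)/71⌋ − ⌊(6·51)/71⌋ = ⌊357/71⌋ − ⌊306/71⌋ = 5 − 4 = 1
n=7: ⌊(8·51)/71⌋ − ⌊(7·51)/71⌋ = ⌊408/71⌋ − ⌊357/71⌋ = 5 − 5 = 0
n=8: ⌊(9·51)/71⌋ − ⌊(8·51)/71⌋ = ⌊459/71⌋ − ⌊408/71⌋ = 6 − 5 = 1
n=9: ⌊(10·51)/71⌋ − ⌊(9·51)/71⌋ = ⌊510/71⌋ − ⌊459/71⌋ = 7 − 6 = 1
n=10: ⌊(11·51)/71⌋ − ⌊(10·51)/71⌋ = ⌊561/71⌋ − ⌊510/71⌋ = 7 − 7 = 0
n=11: ⌊(12·51)/71⌋ − ⌊(11·51)/71⌋ = ⌊612/71⌋ − ⌊561/71⌋ = 8 − 7 = 1
n=12: ⌊(13·51)/71⌋ − ⌊(12·51)/71⌋ = ⌊663/71⌋ − ⌊612/71⌋ = 9 − 8 = 1
n=13: ⌊(14·51)/71⌋ − ⌊(13·51)/71⌋ = ⌊714/71⌋ − ⌊663/71⌋ = 10 − 9 = 1
n=14: ⌊(15·51)/71⌋ − ⌊(14·51)/71⌋ = ⌊765/71⌋ − ⌊714/71⌋ = 10 − 10 = 0
n=15: ⌊(16·51)/71⌋ − ⌊(15·51)/71⌋ = ⌊816/71⌋ − ⌊765/71⌋ = 11 − 10 = 1
n=16: ⌊(17·51)/71⌋ − ⌊(16·51)/71⌋ = ⌊867/71⌋ − ⌊816/71⌋ = 12 − 11 = 1
n=17: ⌊(18·51)/71⌋ − ⌊(17·51)/71⌋ = ⌊918/71⌋ − ⌊867/71⌋ = 12 − 12 = 0
n=18: ⌊(19·51)/71⌋ − ⌊(18·51)/71⌋ = ⌊969/71⌋ − ⌊918/71⌋ = 13 − 12 = 1
n=19: ⌊(20·51)/71⌋ − ⌊(19·51)/71⌋ = ⌊1020/71⌋ − ⌊969/71⌋ = 14 − 13 = 1
n=20: ⌊(21·51)/71⌋ − ⌊(20·51)/71⌋ = ⌊1071/71⌋ − ⌊1020/71⌋ = 15 − 14 = 1
n=21: ⌊(22·51)/71⌋ − ⌊(21·51)/71⌋ = ⌊1122/71⌋ − ⌊1071/71⌋ = 15 − 15 = 0
n=22: ⌊(23·51)/71⌋ − ⌊(22·51)/71⌋ = ⌊1173/71⌋ − ⌊1122/71⌋ = 16 − 15 = 1
n=23: ⌊(24·51)/71⌋ − ⌊(23·51)/71⌋ = ⌊1224/71⌋ − ⌊1173/71⌋ = 17 − 16 = 1
n=24: ⌊(25·51)/71⌋ − ⌊(24·51)/71⌋ = ⌊1275/71⌋ − ⌊1224/71⌋ = 17 − 17 = 0
n=25: ⌊(26·51)/71⌋ − ⌊(25·51)/71⌋ = ⌊1326/71⌋ − ⌊1275/71⌋ = 18 − 17 = 1
n=26: ⌊(27·51)/71⌋ − ⌊(26·51)/71⌋ = ⌊1377/71⌋ − ⌊1326/71⌋ = 19 − 18 = 1
n=27: ⌊(28·51)/71⌋ − ⌊(27·51)/71⌋ = ⌊1428/71⌋ − ⌊1377/71⌋ = 20 − 19 = 1
n=28: ⌊(29·51)/71⌋ − ⌊(28·51)/71⌋ = ⌊1479/71⌋ − ⌊1428/71⌋ = 20 − 20 = 0
n=29: ⌊(30·51)/71⌋ − ⌊(29·51)/71⌋ = ⌊1530/71⌋ − ⌊1479/71⌋ = 21 − 20 = 1
n=30: ⌊(31·51)/71⌋ − ⌊(30·51)/71⌋ = ⌊1581/71⌋ − ⌊1530/71⌋ = 22 − 21 = 1
n=31: ⌊(32·51)/71⌋ − ⌊(31·51)/71⌋ = ⌊1632/71⌋ − ⌊1581/71⌋ = 22 − 22 = 0
n=32: ⌊(33·51)/71⌋ − ⌊(32·51)/71⌋ = ⌊1683/71⌋ − ⌊1632/71⌋ = 23 − 22 = 1
n=33: ⌊(34·51)/71⌋ − ⌊(33·51)/71⌋ = ⌊1734/71⌋ − ⌊1683/71⌋ = 24 − 23 = 1
n=34: ⌊(35·51)/71⌋ − ⌊(34·51)/71⌋ = ⌊1785/71⌋ − ⌊1734/71⌋ = 25 − 24 = 1
n=35: ⌊(36·51)/71⌋ − ⌊(35·51)/71⌋ = ⌊1836/71⌋ − ⌊1785/71⌋ = 25 − 25 = 0
n=36: ⌊(37·51)/71⌋ − ⌊(36·51)/71⌋ = ⌊1887/71⌋ − ⌊1836/71⌋ = 26 − 25 = 1
n=37: ⌊(38·51)/71⌋ − ⌊(37·51)/71⌋ = ⌊1938/71⌋ − ⌊1887/71⌋ = 27 − 26 = 1
n=38: ⌊(39·51)/71⌋ − ⌊(38·51)/71⌋ = ⌊1989/71⌋ − ⌊1938/71⌋ = 28 − 27 = 1
n=39: ⌊(40·51)/71⌋ − ⌊(39·51)/71⌋ = ⌊2040/71⌋ − ⌊1989/71⌋ = 28 − 28 = 0
n=40: ⌊(41·51)/71⌋ − ⌊(40·51)/71⌋ = ⌊2091/71⌋ − ⌊2040/71⌋ = 29 − 28 = 1
n=41: ⌊(42·51)/71⌋ − ⌊(41·51)/71⌋ = ⌊2142/71⌋ − ⌊2091/71⌋ = 30 − 29 = 1
n=42: ⌊(43·51)/71⌋ − ⌊(42·51)/71⌋ = ⌊2193/71⌋ − ⌊2142/71⌋ = 30 − 30 = 0
n=43: ⌊(44·51)/71⌋ − ⌊(43·51)/71⌋ = ⌊2244/71⌋ − ⌊2193/71⌋ = 31 − 30 = 1
n=44: ⌊(45·51)/71⌋ − ⌊(44·51)/71⌋ = ⌊2295/71⌋ − ⌊2244/71⌋ = 32 − 31 = 1
n=45: ⌊(46·51)/71⌋ − ⌊(45·51)/71⌋ = ⌊2346/71⌋ − ⌊2295/71⌋ = 33 − 32 = 1
n=46: ⌊(47·51)/71⌋ − ⌊(46·51)/71⌋ = ⌊2397/71⌋ − ⌊2346/71⌋ = 33 − 33 = 0
n=47: ⌊(48·51)/71⌋ − ⌊(47·51)/71⌋ = ⌊2448/71⌋ − ⌊2397/71⌋ = 34 − 33 = 1
n=48: ⌊(49·51)/71⌋ − ⌊(48·51)/71⌋ = ⌊2499/71⌋ − ⌊2448/71⌋ = 35 − 34 = 1
n=49: ⌊(50·51)/71⌋ − ⌊(49·51)/71⌋ = ⌊2550/71⌋ − ⌊2499/71⌋ = 35 − 35 = 0
n=50: ⌊(51·51)/71⌋ − ⌊(50·51)/71⌋ = ⌊2601/71⌋ − ⌊2550/71⌋ = 36 − 35 = 1
n=51: ⌊(52·51)/71⌋ − ⌊(51·51)/71⌋ = ⌊2652/71⌋ − ⌊2601/71⌋ = 37 − 36 = 1
n=52: ⌊(53·51)/71⌋ − ⌊(52·51)/71⌋ = ⌊2703/71⌋ − ⌊2652/71⌋ = 38 − 37 = 1
n=53: ⌊(54·51)/71⌋ − ⌊(53·51)/71⌋ = ⌊2754/71⌋ − ⌊2703/71⌋ = 38 − 38 = 0
n=54: ⌊(55·51)/71⌋ − ⌊(54·51)/71⌋ = ⌊2805/71⌋ − ⌊2754/71⌋ = 39 − 38 = 1
n=55: ⌊(56·51)/71⌋ − ⌊(55·51)/71⌋ = ⌊2856/71⌋ − ⌊2805/71⌋ = 40 − 39 = 1
n=56: ⌊(57·51)/71⌋ − ⌊(56·51)/71⌋ = ⌊2907/71⌋ − ⌊2856/71⌋ = 40 − 40 = 0
n=57: ⌊(58·51)/71⌋ − ⌊(57·51)/71⌋ = ⌊2958/71⌋ − ⌊2907/71⌋ = 41 − 40 = 1
n=58: ⌊(59·51)/71⌋ − ⌊(58·51)/71⌋ = ⌊3009/71⌋ − ⌊2958/71⌋ = 42 − 41 = 1
n=59: ⌊(60·51)/71⌋ − ⌊(59·51)/71⌋ = ⌊3060/71⌋ − ⌊3009/71⌋ = 43 − 42 = 1
n=60: ⌊(61·51)/71⌋ − ⌊(60·51)/71⌋ = ⌊3111/71⌋ − ⌊3060/71⌋ = 43 − 43 = 0
n=61: ⌊(62·51)/71⌋ − ⌊(61·51)/71⌋ = ⌊3162/71⌋ − ⌊3111/71⌋ = 44 − 43 = 1
n=62: ⌊(63·51)/71⌋ − ⌊(62·51)/71⌋ = ⌊3213/71⌋ − ⌊3162/71⌋ = 45 − 44 = 1
n=63: ⌊(64·51)/71⌋ − ⌊(63·51)/71⌋ = ⌊3264/71⌋ − ⌊3213/71⌋ = 45 − 45 = 0
n=64: ⌊(65·51)/71⌋ − ⌊(64·51)/71⌋ = ⌊3315/71⌋ − ⌊3264/71⌋ = 46 − 45 = 1
n=65: ⌊(66·51)/71⌋ − ⌊(65·51)/71⌋ = ⌊3366/71⌋ − ⌊3315/71⌋ = 47 − 46 = 1
n=66: ⌊(67·51)/71⌋ − ⌊(66·51)/71⌋ = ⌊3417/71⌋ − ⌊3366/71⌋ = 48 − 47 = 1
n=67: ⌊(68·51)/71⌋ − ⌊(67·51)/71⌋ = ⌊3468/71⌋ − ⌊3417/71⌋ = 48 − 48 = 0
n=68: ⌊(69·51)/71⌋ − ⌊(68·51)/71⌋ = ⌊3519/71⌋ − ⌊3468/71⌋ = 49 − 48 = 1
n=69: ⌊(70·51)/71⌋ − ⌊(69·51)/71⌋ = ⌊3570/71⌋ − ⌊3519/71⌋ = 50 − 49 = 1
n=70: ⌊(71·51)/71⌋ − ⌊(70·51)/71⌋ = ⌊3621/71⌋ − ⌊3570/71⌋ = 51 − 50 = 1
n=71: ⌊(72·51)/71⌋ − ⌊(71·51)/71⌋ = ⌊3672/71⌋ − ⌊3621/71⌋ = 51 − 51 = 0
n=72: ⌊(73·51)/71⌋ − ⌊(72·51)/71⌋ = ⌊3723/71⌋ − ⌊3672/71⌋ = 52 − 51 = 1
n=73: ⌊(74·51)/71⌋ − ⌊(73·51)/71⌋ = ⌊3774/71⌋ − ⌊3723/71⌋ = 53 − 52 = 1
n=74: ⌊(75·51)/71⌋ − ⌊(74·51)/71⌋ = ⌊3825/71⌋ − ⌊3774/71⌋ = 53 − 53 = 0
n=75: ⌊(76·51)/71⌋ − ⌊(75·51)/71⌋ = ⌊3876/71⌋ − ⌊3825/71⌋ = 54 − 53 = 1
n=76: ⌊(77·51)/71⌋ − ⌊(76·51)/71⌋ = ⌊3927/71⌋ − ⌊3876/71⌋ = 55 − 54 = 1
n=77: ⌊(78·51)/71⌋ − ⌊(77·51)/71⌋ = ⌊3978/71⌋ − ⌊3927/71⌋ = 56 − 55 = 1
n=78: ⌊(79·51)/71⌋ − ⌊(78·51)/71⌋ = ⌊4029/71⌋ − ⌊3978/71⌋ = 56 − 56 = 0
n=79: ⌊(80·51)/71⌋ − ⌊(79·51)/71⌋ = ⌊4080/71⌋ − ⌊4029/71⌋ = 57 − 56 = 1
n=80: ⌊(81·51)/71⌋ − ⌊(80·51)/71⌋ = ⌊4131/71⌋ − ⌊4080/71⌋ = 58 − 57 = 1
n=81: ⌊(82·51)/71⌋ − ⌊(81·51)/71⌋ = ⌊4182/71⌋ − ⌊4131/71⌋ = 58 − 58 = 0
n=82: ⌊(83·51)/71⌋ − ⌊(82·51)/71⌋ = ⌊4233/71⌋ − ⌊4182/71⌋ = 59 − 58 = 1
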